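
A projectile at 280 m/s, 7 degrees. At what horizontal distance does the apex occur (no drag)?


R = v0^2*sin(2*theta)/g = 280^2*sin(2*7°)/9.81 = 1933.4 m
apex_dist = R/2 = 1933.4/2 = 966.7 m

966.7 m


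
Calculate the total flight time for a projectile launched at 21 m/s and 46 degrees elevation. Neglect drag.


T = 2*v0*sin(theta)/g = 2*21*sin(46°)/9.81 = 3.08 s

3.08 s


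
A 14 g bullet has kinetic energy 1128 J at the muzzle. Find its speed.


v = sqrt(2*E/m) = sqrt(2*1128/0.014) = 401.4 m/s

401.4 m/s


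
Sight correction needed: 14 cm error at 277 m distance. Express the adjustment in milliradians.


1 mrad subtends 1 cm per 10 m of range, so adj = error_cm / (dist_m / 10) = 14 / (277/10) = 0.5054 mrad

0.5054 mrad


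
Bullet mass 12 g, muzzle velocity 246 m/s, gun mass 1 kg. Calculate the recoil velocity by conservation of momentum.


v_recoil = m_p * v_p / m_gun = 0.012 * 246 / 1 = 2.952 m/s

2.952 m/s


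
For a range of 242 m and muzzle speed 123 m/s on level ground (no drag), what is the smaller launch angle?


sin(2*theta) = R*g/v0^2 = 242*9.81/123^2 = 0.156919, theta = arcsin(0.156919)/2 = 4.514°

4.514 degrees


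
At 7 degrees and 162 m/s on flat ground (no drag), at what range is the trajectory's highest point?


R = v0^2*sin(2*theta)/g = 162^2*sin(2*7°)/9.81 = 647.197 m
apex_dist = R/2 = 647.197/2 = 323.6 m

323.6 m


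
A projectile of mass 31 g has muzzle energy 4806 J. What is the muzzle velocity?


v = sqrt(2*E/m) = sqrt(2*4806/0.031) = 556.8 m/s

556.8 m/s


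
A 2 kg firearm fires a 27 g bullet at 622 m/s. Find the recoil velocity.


v_recoil = m_p * v_p / m_gun = 0.027 * 622 / 2 = 8.397 m/s

8.397 m/s


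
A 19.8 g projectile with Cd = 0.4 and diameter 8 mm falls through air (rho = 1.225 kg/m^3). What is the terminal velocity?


A = pi*(d/2)^2 = pi*(8/2000)^2 = 5.02655e-05 m^2
vt = sqrt(2mg/(Cd*rho*A)) = sqrt(2*0.0198*9.81/(0.4 * 1.225 * 5.02655e-05)) = 125.6 m/s

125.6 m/s


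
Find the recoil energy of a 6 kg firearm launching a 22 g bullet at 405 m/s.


v_r = m_p*v_p/m_gun = 0.022*405/6 = 1.485 m/s, E_r = 0.5*m_gun*v_r^2 = 0.5*6*1.485^2 = 6.616 J

6.616 J


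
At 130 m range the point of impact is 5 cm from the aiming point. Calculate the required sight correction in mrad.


1 mrad subtends 1 cm per 10 m of range, so adj = error_cm / (dist_m / 10) = 5 / (130/10) = 0.3846 mrad

0.3846 mrad


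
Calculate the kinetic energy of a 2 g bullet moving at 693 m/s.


E = 0.5*m*v^2 = 0.5*0.002*693^2 = 480.2 J

480.2 J


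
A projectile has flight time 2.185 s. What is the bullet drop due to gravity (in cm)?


drop = 0.5*g*t^2 = 0.5*9.81*2.185^2 = 23.4176 m ≈ 2342 cm

2342 cm


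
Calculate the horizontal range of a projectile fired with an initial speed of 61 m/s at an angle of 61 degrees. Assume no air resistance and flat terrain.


R = v0^2 * sin(2*theta) / g = 61^2 * sin(2*61°) / 9.81 = 321.7 m

321.7 m


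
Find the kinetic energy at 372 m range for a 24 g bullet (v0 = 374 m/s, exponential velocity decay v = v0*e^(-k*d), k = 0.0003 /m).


v = v0*exp(-k*d) = 374*exp(-0.0003*372) = 334.506 m/s
E = 0.5*m*v^2 = 0.5*0.024*334.506^2 = 1343 J

1343 J


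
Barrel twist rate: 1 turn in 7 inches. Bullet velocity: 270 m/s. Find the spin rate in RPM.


twist_m = 7*0.0254 = 0.1778 m
spin = v/twist = 270/0.1778 = 1518.56 rev/s
RPM = spin*60 = 1518.56*60 ≈ 91114 RPM

91114 RPM


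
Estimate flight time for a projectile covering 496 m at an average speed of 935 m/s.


t = d/v = 496/935 = 0.5305 s

0.5305 s


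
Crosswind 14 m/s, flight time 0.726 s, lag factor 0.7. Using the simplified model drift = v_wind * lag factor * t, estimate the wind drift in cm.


drift = v_wind * lag * t = 14 * 0.7 * 0.726 = 7.1148 m ≈ 711.5 cm

711.5 cm


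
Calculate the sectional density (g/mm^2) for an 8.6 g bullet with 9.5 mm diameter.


SD = m/d^2 = 8.6/9.5^2 = 0.09529 g/mm^2

0.09529 g/mm^2


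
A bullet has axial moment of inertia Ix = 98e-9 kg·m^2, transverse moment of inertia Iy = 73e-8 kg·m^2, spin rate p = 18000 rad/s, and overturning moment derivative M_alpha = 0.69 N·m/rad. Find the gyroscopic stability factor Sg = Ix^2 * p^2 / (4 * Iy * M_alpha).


Sg = Ix^2 * p^2 / (4 * Iy * M_alpha) = (98e-9)^2 * 18000^2 / (4 * 73e-8 * 0.69) = 1.544

1.544


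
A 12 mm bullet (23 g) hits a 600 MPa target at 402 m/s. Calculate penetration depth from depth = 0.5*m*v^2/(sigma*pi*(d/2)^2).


A = pi*(d/2)^2 = pi*(12/2)^2 = 113.097 mm^2
E = 0.5*m*v^2 = 0.5*0.023*402^2 = 1858.45 J
depth = E/(sigma*A) = 1858.45 J / (600 MPa * 113.097 mm^2) = 1858.45/(600 * 113.097) m = 0.0273871 m ≈ 27.39 mm

27.39 mm


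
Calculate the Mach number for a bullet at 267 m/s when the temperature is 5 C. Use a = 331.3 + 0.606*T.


a = 331.3 + 0.606*(5) = 334.33 m/s
M = v/a = 267/334.33 = 0.7986

0.7986


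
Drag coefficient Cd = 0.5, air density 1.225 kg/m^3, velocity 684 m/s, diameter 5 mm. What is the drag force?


A = pi*(d/2)^2 = pi*(5/2000)^2 = 1.96350e-05 m^2
Fd = 0.5*Cd*rho*A*v^2 = 0.5*0.5*1.225*1.96350e-05*684^2 = 2.813 N

2.813 N


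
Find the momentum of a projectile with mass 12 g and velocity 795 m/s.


p = m*v = 0.012*795 = 9.54 kg·m/s

9.54 kg·m/s


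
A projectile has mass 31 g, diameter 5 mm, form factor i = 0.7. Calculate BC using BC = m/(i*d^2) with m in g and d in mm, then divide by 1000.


BC = m/(i*d^2*1000) = 31/(0.7 * 5^2 * 1000) = 0.001771

0.001771


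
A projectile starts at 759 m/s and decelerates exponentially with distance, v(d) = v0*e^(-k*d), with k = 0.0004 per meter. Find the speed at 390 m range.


v = v0*exp(-k*d) = 759*exp(-0.0004*390) = 649.4 m/s

649.4 m/s


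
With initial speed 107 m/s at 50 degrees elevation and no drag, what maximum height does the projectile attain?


H = (v0*sin(theta))^2 / (2g) = (107*sin(50°))^2 / (2*9.81) = 342.4 m

342.4 m


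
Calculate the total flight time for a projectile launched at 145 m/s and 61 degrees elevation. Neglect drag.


T = 2*v0*sin(theta)/g = 2*145*sin(61°)/9.81 = 25.86 s

25.86 s


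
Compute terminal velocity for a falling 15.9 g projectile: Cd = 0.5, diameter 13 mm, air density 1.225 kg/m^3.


A = pi*(d/2)^2 = pi*(13/2000)^2 = 1.32732e-04 m^2
vt = sqrt(2mg/(Cd*rho*A)) = sqrt(2*0.0159*9.81/(0.5 * 1.225 * 1.32732e-04)) = 61.95 m/s

61.95 m/s


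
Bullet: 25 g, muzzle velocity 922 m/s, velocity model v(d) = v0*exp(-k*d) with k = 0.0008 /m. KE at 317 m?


v = v0*exp(-k*d) = 922*exp(-0.0008*317) = 715.474 m/s
E = 0.5*m*v^2 = 0.5*0.025*715.474^2 = 6399 J

6399 J


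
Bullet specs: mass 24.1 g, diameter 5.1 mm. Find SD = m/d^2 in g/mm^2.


SD = m/d^2 = 24.1/5.1^2 = 0.9266 g/mm^2

0.9266 g/mm^2


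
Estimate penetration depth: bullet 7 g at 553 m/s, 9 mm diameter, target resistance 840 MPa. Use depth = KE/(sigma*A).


A = pi*(d/2)^2 = pi*(9/2)^2 = 63.6173 mm^2
E = 0.5*m*v^2 = 0.5*0.007*553^2 = 1070.33 J
depth = E/(sigma*A) = 1070.33 J / (840 MPa * 63.6173 mm^2) = 1070.33/(840 * 63.6173) m = 0.0200292 m ≈ 20.03 mm

20.03 mm


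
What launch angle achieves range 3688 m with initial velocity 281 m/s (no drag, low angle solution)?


sin(2*theta) = R*g/v0^2 = 3688*9.81/281^2 = 0.458192, theta = arcsin(0.458192)/2 = 13.64°

13.64 degrees


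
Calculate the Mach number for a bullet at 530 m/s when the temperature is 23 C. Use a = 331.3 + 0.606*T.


a = 331.3 + 0.606*(23) = 345.238 m/s
M = v/a = 530/345.238 = 1.535

1.535


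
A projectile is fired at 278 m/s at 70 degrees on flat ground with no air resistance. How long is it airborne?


T = 2*v0*sin(theta)/g = 2*278*sin(70°)/9.81 = 53.26 s

53.26 s


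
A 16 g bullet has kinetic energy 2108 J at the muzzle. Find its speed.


v = sqrt(2*E/m) = sqrt(2*2108/0.016) = 513.3 m/s

513.3 m/s


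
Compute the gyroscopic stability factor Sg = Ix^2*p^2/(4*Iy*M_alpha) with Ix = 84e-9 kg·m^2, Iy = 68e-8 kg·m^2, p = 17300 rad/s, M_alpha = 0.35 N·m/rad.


Sg = Ix^2 * p^2 / (4 * Iy * M_alpha) = (84e-9)^2 * 17300^2 / (4 * 68e-8 * 0.35) = 2.218

2.218


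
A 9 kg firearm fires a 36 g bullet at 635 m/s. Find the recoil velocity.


v_recoil = m_p * v_p / m_gun = 0.036 * 635 / 9 = 2.54 m/s

2.54 m/s


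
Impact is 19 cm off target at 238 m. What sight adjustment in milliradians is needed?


1 mrad subtends 1 cm per 10 m of range, so adj = error_cm / (dist_m / 10) = 19 / (238/10) = 0.7983 mrad

0.7983 mrad


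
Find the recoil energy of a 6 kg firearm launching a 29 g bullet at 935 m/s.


v_r = m_p*v_p/m_gun = 0.029*935/6 = 4.51917 m/s, E_r = 0.5*m_gun*v_r^2 = 0.5*6*4.51917^2 = 61.27 J

61.27 J


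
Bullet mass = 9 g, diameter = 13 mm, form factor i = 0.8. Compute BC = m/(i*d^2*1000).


BC = m/(i*d^2*1000) = 9/(0.8 * 13^2 * 1000) = 6.657e-05

6.657e-05


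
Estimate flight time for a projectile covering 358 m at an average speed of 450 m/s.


t = d/v = 358/450 = 0.7956 s

0.7956 s


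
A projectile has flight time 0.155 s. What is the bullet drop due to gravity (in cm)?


drop = 0.5*g*t^2 = 0.5*9.81*0.155^2 = 0.117843 m ≈ 11.78 cm

11.78 cm


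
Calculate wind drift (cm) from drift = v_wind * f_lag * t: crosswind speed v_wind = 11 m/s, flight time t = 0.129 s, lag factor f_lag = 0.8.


drift = v_wind * lag * t = 11 * 0.8 * 0.129 = 1.1352 m ≈ 113.5 cm

113.5 cm


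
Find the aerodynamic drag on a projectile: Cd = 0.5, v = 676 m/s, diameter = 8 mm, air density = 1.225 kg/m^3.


A = pi*(d/2)^2 = pi*(8/2000)^2 = 5.02655e-05 m^2
Fd = 0.5*Cd*rho*A*v^2 = 0.5*0.5*1.225*5.02655e-05*676^2 = 7.035 N

7.035 N


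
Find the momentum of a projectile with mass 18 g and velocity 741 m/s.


p = m*v = 0.018*741 = 13.34 kg·m/s

13.34 kg·m/s


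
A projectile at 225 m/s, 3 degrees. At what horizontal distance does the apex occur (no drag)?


R = v0^2*sin(2*theta)/g = 225^2*sin(2*3°)/9.81 = 539.424 m
apex_dist = R/2 = 539.424/2 = 269.7 m

269.7 m


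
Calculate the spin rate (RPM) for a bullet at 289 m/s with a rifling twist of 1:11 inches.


twist_m = 11*0.0254 = 0.2794 m
spin = v/twist = 289/0.2794 = 1034.359 rev/s
RPM = spin*60 = 1034.359*60 ≈ 62062 RPM

62062 RPM


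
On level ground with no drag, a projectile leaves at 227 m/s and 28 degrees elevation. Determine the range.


R = v0^2 * sin(2*theta) / g = 227^2 * sin(2*28°) / 9.81 = 4355 m

4355 m


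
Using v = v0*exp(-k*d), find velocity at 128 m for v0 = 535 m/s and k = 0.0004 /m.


v = v0*exp(-k*d) = 535*exp(-0.0004*128) = 508.3 m/s

508.3 m/s


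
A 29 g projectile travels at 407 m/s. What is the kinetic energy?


E = 0.5*m*v^2 = 0.5*0.029*407^2 = 2402 J

2402 J


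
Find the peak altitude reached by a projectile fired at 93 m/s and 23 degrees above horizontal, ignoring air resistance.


H = (v0*sin(theta))^2 / (2g) = (93*sin(23°))^2 / (2*9.81) = 67.3 m

67.3 m


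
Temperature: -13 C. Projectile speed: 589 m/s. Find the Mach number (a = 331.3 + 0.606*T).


a = 331.3 + 0.606*(-13) = 323.422 m/s
M = v/a = 589/323.422 = 1.821

1.821


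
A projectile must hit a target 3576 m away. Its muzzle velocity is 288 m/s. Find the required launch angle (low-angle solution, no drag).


sin(2*theta) = R*g/v0^2 = 3576*9.81/288^2 = 0.422943, theta = arcsin(0.422943)/2 = 12.51°

12.51 degrees


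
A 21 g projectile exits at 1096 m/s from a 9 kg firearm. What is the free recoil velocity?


v_recoil = m_p * v_p / m_gun = 0.021 * 1096 / 9 = 2.557 m/s

2.557 m/s


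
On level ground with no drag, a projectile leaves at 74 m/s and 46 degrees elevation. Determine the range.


R = v0^2 * sin(2*theta) / g = 74^2 * sin(2*46°) / 9.81 = 557.9 m

557.9 m


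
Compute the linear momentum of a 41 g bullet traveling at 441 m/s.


p = m*v = 0.041*441 = 18.08 kg·m/s

18.08 kg·m/s


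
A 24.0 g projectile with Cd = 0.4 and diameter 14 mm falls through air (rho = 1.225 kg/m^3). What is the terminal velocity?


A = pi*(d/2)^2 = pi*(14/2000)^2 = 1.53938e-04 m^2
vt = sqrt(2mg/(Cd*rho*A)) = sqrt(2*0.024*9.81/(0.4 * 1.225 * 1.53938e-04)) = 79.01 m/s

79.01 m/s


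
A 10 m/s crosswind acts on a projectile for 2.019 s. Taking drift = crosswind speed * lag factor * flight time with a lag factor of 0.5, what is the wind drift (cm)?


drift = v_wind * lag * t = 10 * 0.5 * 2.019 = 10.095 m ≈ 1010 cm

1010 cm


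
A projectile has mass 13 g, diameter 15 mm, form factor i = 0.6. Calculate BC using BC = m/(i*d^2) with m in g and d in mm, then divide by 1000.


BC = m/(i*d^2*1000) = 13/(0.6 * 15^2 * 1000) = 9.63e-05

9.63e-05


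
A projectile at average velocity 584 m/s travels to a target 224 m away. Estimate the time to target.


t = d/v = 224/584 = 0.3836 s

0.3836 s


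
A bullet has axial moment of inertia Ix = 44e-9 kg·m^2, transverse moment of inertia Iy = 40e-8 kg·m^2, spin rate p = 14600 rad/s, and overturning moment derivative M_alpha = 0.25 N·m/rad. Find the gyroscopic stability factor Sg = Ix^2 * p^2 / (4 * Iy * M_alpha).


Sg = Ix^2 * p^2 / (4 * Iy * M_alpha) = (44e-9)^2 * 14600^2 / (4 * 40e-8 * 0.25) = 1.032

1.032


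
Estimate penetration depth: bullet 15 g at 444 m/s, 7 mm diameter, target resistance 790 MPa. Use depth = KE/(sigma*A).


A = pi*(d/2)^2 = pi*(7/2)^2 = 38.4845 mm^2
E = 0.5*m*v^2 = 0.5*0.015*444^2 = 1478.52 J
depth = E/(sigma*A) = 1478.52 J / (790 MPa * 38.4845 mm^2) = 1478.52/(790 * 38.4845) m = 0.0486311 m ≈ 48.63 mm

48.63 mm


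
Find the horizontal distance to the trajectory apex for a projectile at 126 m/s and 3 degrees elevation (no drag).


R = v0^2*sin(2*theta)/g = 126^2*sin(2*3°)/9.81 = 169.163 m
apex_dist = R/2 = 169.163/2 = 84.58 m

84.58 m


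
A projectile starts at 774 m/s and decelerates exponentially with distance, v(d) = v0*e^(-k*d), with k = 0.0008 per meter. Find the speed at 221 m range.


v = v0*exp(-k*d) = 774*exp(-0.0008*221) = 648.6 m/s

648.6 m/s


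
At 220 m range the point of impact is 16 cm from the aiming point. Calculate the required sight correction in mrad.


1 mrad subtends 1 cm per 10 m of range, so adj = error_cm / (dist_m / 10) = 16 / (220/10) = 0.7273 mrad

0.7273 mrad


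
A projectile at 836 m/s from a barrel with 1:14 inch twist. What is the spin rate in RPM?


twist_m = 14*0.0254 = 0.3556 m
spin = v/twist = 836/0.3556 = 2350.956 rev/s
RPM = spin*60 = 2350.956*60 ≈ 141057 RPM

141057 RPM


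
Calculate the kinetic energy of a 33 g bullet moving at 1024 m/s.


E = 0.5*m*v^2 = 0.5*0.033*1024^2 = 17302 J

17302 J


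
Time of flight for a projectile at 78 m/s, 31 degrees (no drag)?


T = 2*v0*sin(theta)/g = 2*78*sin(31°)/9.81 = 8.19 s

8.19 s


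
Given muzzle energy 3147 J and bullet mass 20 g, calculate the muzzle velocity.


v = sqrt(2*E/m) = sqrt(2*3147/0.02) = 561 m/s

561 m/s


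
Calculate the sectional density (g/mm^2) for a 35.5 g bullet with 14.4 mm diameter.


SD = m/d^2 = 35.5/14.4^2 = 0.1712 g/mm^2

0.1712 g/mm^2


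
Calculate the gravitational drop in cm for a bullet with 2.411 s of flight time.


drop = 0.5*g*t^2 = 0.5*9.81*2.411^2 = 28.5124 m ≈ 2851 cm

2851 cm


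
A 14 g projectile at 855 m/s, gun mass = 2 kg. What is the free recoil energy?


v_r = m_p*v_p/m_gun = 0.014*855/2 = 5.985 m/s, E_r = 0.5*m_gun*v_r^2 = 0.5*2*5.985^2 = 35.82 J

35.82 J


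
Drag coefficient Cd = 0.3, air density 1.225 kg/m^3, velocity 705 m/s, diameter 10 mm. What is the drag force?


A = pi*(d/2)^2 = pi*(10/2000)^2 = 7.85398e-05 m^2
Fd = 0.5*Cd*rho*A*v^2 = 0.5*0.3*1.225*7.85398e-05*705^2 = 7.173 N

7.173 N


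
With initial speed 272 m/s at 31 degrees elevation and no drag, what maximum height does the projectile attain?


H = (v0*sin(theta))^2 / (2g) = (272*sin(31°))^2 / (2*9.81) = 1000 m

1000 m


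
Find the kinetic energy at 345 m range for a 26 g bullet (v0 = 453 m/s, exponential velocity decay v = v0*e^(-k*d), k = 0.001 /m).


v = v0*exp(-k*d) = 453*exp(-0.001*345) = 320.824 m/s
E = 0.5*m*v^2 = 0.5*0.026*320.824^2 = 1338 J

1338 J


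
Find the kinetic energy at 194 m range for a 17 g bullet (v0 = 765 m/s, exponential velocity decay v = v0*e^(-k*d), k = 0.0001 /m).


v = v0*exp(-k*d) = 765*exp(-0.0001*194) = 750.302 m/s
E = 0.5*m*v^2 = 0.5*0.017*750.302^2 = 4785 J

4785 J


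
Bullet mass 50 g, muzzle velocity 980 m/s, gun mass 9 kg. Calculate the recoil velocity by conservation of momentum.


v_recoil = m_p * v_p / m_gun = 0.05 * 980 / 9 = 5.444 m/s

5.444 m/s


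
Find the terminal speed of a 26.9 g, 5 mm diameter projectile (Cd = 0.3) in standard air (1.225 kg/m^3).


A = pi*(d/2)^2 = pi*(5/2000)^2 = 1.96350e-05 m^2
vt = sqrt(2mg/(Cd*rho*A)) = sqrt(2*0.0269*9.81/(0.3 * 1.225 * 1.96350e-05)) = 270.4 m/s

270.4 m/s


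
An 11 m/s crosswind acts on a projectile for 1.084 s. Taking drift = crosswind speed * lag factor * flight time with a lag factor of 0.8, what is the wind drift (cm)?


drift = v_wind * lag * t = 11 * 0.8 * 1.084 = 9.5392 m ≈ 953.9 cm

953.9 cm


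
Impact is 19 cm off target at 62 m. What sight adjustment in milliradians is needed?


1 mrad subtends 1 cm per 10 m of range, so adj = error_cm / (dist_m / 10) = 19 / (62/10) = 3.065 mrad

3.065 mrad


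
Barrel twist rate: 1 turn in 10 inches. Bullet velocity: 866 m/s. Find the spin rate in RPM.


twist_m = 10*0.0254 = 0.254 m
spin = v/twist = 866/0.254 = 3409.449 rev/s
RPM = spin*60 = 3409.449*60 ≈ 204567 RPM

204567 RPM


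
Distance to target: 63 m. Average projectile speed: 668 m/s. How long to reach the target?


t = d/v = 63/668 = 0.09431 s

0.09431 s


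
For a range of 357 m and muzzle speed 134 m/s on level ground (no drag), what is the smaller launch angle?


sin(2*theta) = R*g/v0^2 = 357*9.81/134^2 = 0.195042, theta = arcsin(0.195042)/2 = 5.624°

5.624 degrees


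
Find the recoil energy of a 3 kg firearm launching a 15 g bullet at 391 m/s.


v_r = m_p*v_p/m_gun = 0.015*391/3 = 1.955 m/s, E_r = 0.5*m_gun*v_r^2 = 0.5*3*1.955^2 = 5.733 J

5.733 J


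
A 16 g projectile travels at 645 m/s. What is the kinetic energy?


E = 0.5*m*v^2 = 0.5*0.016*645^2 = 3328 J

3328 J


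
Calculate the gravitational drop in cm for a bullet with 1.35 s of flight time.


drop = 0.5*g*t^2 = 0.5*9.81*1.35^2 = 8.93936 m ≈ 893.9 cm

893.9 cm


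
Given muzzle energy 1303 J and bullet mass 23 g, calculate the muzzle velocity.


v = sqrt(2*E/m) = sqrt(2*1303/0.023) = 336.6 m/s

336.6 m/s


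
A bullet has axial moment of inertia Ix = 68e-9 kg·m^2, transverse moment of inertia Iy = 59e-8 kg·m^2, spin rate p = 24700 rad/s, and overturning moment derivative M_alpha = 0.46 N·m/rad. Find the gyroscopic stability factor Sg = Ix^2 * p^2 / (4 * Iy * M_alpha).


Sg = Ix^2 * p^2 / (4 * Iy * M_alpha) = (68e-9)^2 * 24700^2 / (4 * 59e-8 * 0.46) = 2.599

2.599


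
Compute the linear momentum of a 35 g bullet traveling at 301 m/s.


p = m*v = 0.035*301 = 10.54 kg·m/s

10.54 kg·m/s


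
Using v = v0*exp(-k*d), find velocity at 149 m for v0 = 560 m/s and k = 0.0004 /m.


v = v0*exp(-k*d) = 560*exp(-0.0004*149) = 527.6 m/s

527.6 m/s


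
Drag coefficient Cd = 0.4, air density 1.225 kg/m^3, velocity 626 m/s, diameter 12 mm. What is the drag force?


A = pi*(d/2)^2 = pi*(12/2000)^2 = 1.13097e-04 m^2
Fd = 0.5*Cd*rho*A*v^2 = 0.5*0.4*1.225*1.13097e-04*626^2 = 10.86 N

10.86 N


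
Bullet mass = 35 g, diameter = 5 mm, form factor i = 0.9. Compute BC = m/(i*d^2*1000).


BC = m/(i*d^2*1000) = 35/(0.9 * 5^2 * 1000) = 0.001556

0.001556


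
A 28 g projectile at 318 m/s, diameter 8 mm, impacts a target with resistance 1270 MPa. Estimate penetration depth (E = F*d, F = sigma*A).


A = pi*(d/2)^2 = pi*(8/2)^2 = 50.2655 mm^2
E = 0.5*m*v^2 = 0.5*0.028*318^2 = 1415.74 J
depth = E/(sigma*A) = 1415.74 J / (1270 MPa * 50.2655 mm^2) = 1415.74/(1270 * 50.2655) m = 0.0221773 m ≈ 22.18 mm

22.18 mm


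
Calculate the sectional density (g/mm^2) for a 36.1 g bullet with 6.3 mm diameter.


SD = m/d^2 = 36.1/6.3^2 = 0.9095 g/mm^2

0.9095 g/mm^2


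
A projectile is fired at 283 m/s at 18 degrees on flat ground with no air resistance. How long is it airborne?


T = 2*v0*sin(theta)/g = 2*283*sin(18°)/9.81 = 17.83 s

17.83 s


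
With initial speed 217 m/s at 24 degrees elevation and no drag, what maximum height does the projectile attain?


H = (v0*sin(theta))^2 / (2g) = (217*sin(24°))^2 / (2*9.81) = 397.1 m

397.1 m


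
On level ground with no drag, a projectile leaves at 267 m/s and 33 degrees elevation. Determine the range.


R = v0^2 * sin(2*theta) / g = 267^2 * sin(2*33°) / 9.81 = 6639 m

6639 m


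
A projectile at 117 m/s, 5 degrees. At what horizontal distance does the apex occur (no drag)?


R = v0^2*sin(2*theta)/g = 117^2*sin(2*5°)/9.81 = 242.311 m
apex_dist = R/2 = 242.311/2 = 121.2 m

121.2 m


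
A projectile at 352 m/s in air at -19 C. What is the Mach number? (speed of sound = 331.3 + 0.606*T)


a = 331.3 + 0.606*(-19) = 319.786 m/s
M = v/a = 352/319.786 = 1.101

1.101


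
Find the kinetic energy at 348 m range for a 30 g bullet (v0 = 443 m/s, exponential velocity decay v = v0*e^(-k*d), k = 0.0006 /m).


v = v0*exp(-k*d) = 443*exp(-0.0006*348) = 359.52 m/s
E = 0.5*m*v^2 = 0.5*0.03*359.52^2 = 1939 J

1939 J


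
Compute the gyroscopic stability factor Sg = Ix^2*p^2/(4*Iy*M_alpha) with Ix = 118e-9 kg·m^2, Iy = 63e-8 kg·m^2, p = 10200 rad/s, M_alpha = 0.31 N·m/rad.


Sg = Ix^2 * p^2 / (4 * Iy * M_alpha) = (118e-9)^2 * 10200^2 / (4 * 63e-8 * 0.31) = 1.854

1.854


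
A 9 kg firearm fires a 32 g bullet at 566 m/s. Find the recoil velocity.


v_recoil = m_p * v_p / m_gun = 0.032 * 566 / 9 = 2.012 m/s

2.012 m/s


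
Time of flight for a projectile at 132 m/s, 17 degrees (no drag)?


T = 2*v0*sin(theta)/g = 2*132*sin(17°)/9.81 = 7.868 s

7.868 s


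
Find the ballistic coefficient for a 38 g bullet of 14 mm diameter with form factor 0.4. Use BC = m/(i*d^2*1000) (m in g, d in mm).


BC = m/(i*d^2*1000) = 38/(0.4 * 14^2 * 1000) = 0.0004847

0.0004847


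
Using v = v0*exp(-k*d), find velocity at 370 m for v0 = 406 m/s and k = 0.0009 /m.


v = v0*exp(-k*d) = 406*exp(-0.0009*370) = 291 m/s

291 m/s


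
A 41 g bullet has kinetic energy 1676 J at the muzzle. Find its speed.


v = sqrt(2*E/m) = sqrt(2*1676/0.041) = 285.9 m/s

285.9 m/s


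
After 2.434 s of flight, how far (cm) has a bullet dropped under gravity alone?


drop = 0.5*g*t^2 = 0.5*9.81*2.434^2 = 29.059 m ≈ 2906 cm

2906 cm


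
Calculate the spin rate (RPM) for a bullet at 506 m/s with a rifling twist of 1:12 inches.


twist_m = 12*0.0254 = 0.3048 m
spin = v/twist = 506/0.3048 = 1660.105 rev/s
RPM = spin*60 = 1660.105*60 ≈ 99606 RPM

99606 RPM


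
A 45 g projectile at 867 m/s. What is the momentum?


p = m*v = 0.045*867 = 39.02 kg·m/s

39.02 kg·m/s


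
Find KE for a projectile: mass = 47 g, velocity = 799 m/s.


E = 0.5*m*v^2 = 0.5*0.047*799^2 = 15002 J

15002 J


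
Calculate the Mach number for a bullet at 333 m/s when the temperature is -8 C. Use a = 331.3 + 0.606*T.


a = 331.3 + 0.606*(-8) = 326.452 m/s
M = v/a = 333/326.452 = 1.02

1.02


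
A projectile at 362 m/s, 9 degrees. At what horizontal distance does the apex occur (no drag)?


R = v0^2*sin(2*theta)/g = 362^2*sin(2*9°)/9.81 = 4127.91 m
apex_dist = R/2 = 4127.91/2 = 2064 m

2064 m


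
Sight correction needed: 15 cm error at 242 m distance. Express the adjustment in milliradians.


1 mrad subtends 1 cm per 10 m of range, so adj = error_cm / (dist_m / 10) = 15 / (242/10) = 0.6198 mrad

0.6198 mrad


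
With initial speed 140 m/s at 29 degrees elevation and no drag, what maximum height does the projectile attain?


H = (v0*sin(theta))^2 / (2g) = (140*sin(29°))^2 / (2*9.81) = 234.8 m

234.8 m


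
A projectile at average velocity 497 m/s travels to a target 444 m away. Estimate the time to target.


t = d/v = 444/497 = 0.8934 s

0.8934 s


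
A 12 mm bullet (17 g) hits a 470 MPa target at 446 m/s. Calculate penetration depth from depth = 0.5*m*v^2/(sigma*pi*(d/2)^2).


A = pi*(d/2)^2 = pi*(12/2)^2 = 113.097 mm^2
E = 0.5*m*v^2 = 0.5*0.017*446^2 = 1690.79 J
depth = E/(sigma*A) = 1690.79 J / (470 MPa * 113.097 mm^2) = 1690.79/(470 * 113.097) m = 0.0318082 m ≈ 31.81 mm

31.81 mm


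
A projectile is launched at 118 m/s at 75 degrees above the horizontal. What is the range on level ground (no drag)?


R = v0^2 * sin(2*theta) / g = 118^2 * sin(2*75°) / 9.81 = 709.7 m

709.7 m


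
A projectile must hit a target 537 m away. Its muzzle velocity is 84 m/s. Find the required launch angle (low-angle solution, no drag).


sin(2*theta) = R*g/v0^2 = 537*9.81/84^2 = 0.746594, theta = arcsin(0.746594)/2 = 24.15°

24.15 degrees


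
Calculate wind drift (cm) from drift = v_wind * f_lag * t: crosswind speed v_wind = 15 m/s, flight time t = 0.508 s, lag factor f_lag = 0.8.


drift = v_wind * lag * t = 15 * 0.8 * 0.508 = 6.096 m ≈ 609.6 cm

609.6 cm


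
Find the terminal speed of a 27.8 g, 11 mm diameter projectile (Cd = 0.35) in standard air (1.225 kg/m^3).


A = pi*(d/2)^2 = pi*(11/2000)^2 = 9.50332e-05 m^2
vt = sqrt(2mg/(Cd*rho*A)) = sqrt(2*0.0278*9.81/(0.35 * 1.225 * 9.50332e-05)) = 115.7 m/s

115.7 m/s


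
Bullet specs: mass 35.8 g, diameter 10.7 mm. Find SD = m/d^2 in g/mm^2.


SD = m/d^2 = 35.8/10.7^2 = 0.3127 g/mm^2

0.3127 g/mm^2


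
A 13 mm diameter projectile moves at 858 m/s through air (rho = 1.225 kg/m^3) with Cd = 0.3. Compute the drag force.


A = pi*(d/2)^2 = pi*(13/2000)^2 = 1.32732e-04 m^2
Fd = 0.5*Cd*rho*A*v^2 = 0.5*0.3*1.225*1.32732e-04*858^2 = 17.95 N

17.95 N


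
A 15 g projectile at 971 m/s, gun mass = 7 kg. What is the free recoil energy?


v_r = m_p*v_p/m_gun = 0.015*971/7 = 2.08071 m/s, E_r = 0.5*m_gun*v_r^2 = 0.5*7*2.08071^2 = 15.15 J

15.15 J


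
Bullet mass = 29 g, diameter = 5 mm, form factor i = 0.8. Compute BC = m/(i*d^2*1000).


BC = m/(i*d^2*1000) = 29/(0.8 * 5^2 * 1000) = 0.00145

0.00145


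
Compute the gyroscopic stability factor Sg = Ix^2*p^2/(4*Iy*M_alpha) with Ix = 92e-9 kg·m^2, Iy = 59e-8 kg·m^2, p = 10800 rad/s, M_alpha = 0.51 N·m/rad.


Sg = Ix^2 * p^2 / (4 * Iy * M_alpha) = (92e-9)^2 * 10800^2 / (4 * 59e-8 * 0.51) = 0.8202

0.8202


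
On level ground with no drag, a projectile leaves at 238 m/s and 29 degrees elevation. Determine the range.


R = v0^2 * sin(2*theta) / g = 238^2 * sin(2*29°) / 9.81 = 4897 m

4897 m


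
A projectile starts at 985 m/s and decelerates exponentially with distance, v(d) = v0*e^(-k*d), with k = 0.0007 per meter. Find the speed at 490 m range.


v = v0*exp(-k*d) = 985*exp(-0.0007*490) = 699 m/s

699 m/s


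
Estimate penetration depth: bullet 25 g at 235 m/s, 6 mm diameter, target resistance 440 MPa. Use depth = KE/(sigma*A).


A = pi*(d/2)^2 = pi*(6/2)^2 = 28.2743 mm^2
E = 0.5*m*v^2 = 0.5*0.025*235^2 = 690.312 J
depth = E/(sigma*A) = 690.312 J / (440 MPa * 28.2743 mm^2) = 690.312/(440 * 28.2743) m = 0.0554882 m ≈ 55.49 mm

55.49 mm


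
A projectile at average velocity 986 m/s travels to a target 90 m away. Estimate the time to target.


t = d/v = 90/986 = 0.09128 s

0.09128 s


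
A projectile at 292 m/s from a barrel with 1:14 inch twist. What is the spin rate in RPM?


twist_m = 14*0.0254 = 0.3556 m
spin = v/twist = 292/0.3556 = 821.1474 rev/s
RPM = spin*60 = 821.1474*60 ≈ 49269 RPM

49269 RPM


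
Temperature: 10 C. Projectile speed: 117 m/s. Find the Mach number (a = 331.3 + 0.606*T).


a = 331.3 + 0.606*(10) = 337.36 m/s
M = v/a = 117/337.36 = 0.3468

0.3468


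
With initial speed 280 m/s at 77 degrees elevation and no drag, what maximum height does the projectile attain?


H = (v0*sin(theta))^2 / (2g) = (280*sin(77°))^2 / (2*9.81) = 3794 m

3794 m


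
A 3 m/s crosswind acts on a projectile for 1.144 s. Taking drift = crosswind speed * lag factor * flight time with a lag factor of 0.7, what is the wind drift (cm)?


drift = v_wind * lag * t = 3 * 0.7 * 1.144 = 2.4024 m ≈ 240.2 cm

240.2 cm


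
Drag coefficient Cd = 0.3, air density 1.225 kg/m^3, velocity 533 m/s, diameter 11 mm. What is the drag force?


A = pi*(d/2)^2 = pi*(11/2000)^2 = 9.50332e-05 m^2
Fd = 0.5*Cd*rho*A*v^2 = 0.5*0.3*1.225*9.50332e-05*533^2 = 4.961 N

4.961 N


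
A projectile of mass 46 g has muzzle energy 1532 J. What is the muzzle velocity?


v = sqrt(2*E/m) = sqrt(2*1532/0.046) = 258.1 m/s

258.1 m/s


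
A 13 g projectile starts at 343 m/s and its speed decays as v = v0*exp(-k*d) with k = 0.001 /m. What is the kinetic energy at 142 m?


v = v0*exp(-k*d) = 343*exp(-0.001*142) = 297.594 m/s
E = 0.5*m*v^2 = 0.5*0.013*297.594^2 = 575.7 J

575.7 J


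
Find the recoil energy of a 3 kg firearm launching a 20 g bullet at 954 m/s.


v_r = m_p*v_p/m_gun = 0.02*954/3 = 6.36 m/s, E_r = 0.5*m_gun*v_r^2 = 0.5*3*6.36^2 = 60.67 J

60.67 J


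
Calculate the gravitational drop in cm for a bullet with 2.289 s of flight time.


drop = 0.5*g*t^2 = 0.5*9.81*2.289^2 = 25.6999 m ≈ 2570 cm

2570 cm


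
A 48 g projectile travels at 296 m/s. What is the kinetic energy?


E = 0.5*m*v^2 = 0.5*0.048*296^2 = 2103 J

2103 J


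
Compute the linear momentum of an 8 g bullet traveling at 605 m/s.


p = m*v = 0.008*605 = 4.84 kg·m/s

4.84 kg·m/s


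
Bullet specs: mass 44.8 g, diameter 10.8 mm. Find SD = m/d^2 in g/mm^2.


SD = m/d^2 = 44.8/10.8^2 = 0.3841 g/mm^2

0.3841 g/mm^2


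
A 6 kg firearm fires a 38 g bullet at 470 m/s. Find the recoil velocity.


v_recoil = m_p * v_p / m_gun = 0.038 * 470 / 6 = 2.977 m/s

2.977 m/s


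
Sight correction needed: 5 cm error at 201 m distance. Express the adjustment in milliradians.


1 mrad subtends 1 cm per 10 m of range, so adj = error_cm / (dist_m / 10) = 5 / (201/10) = 0.2488 mrad

0.2488 mrad


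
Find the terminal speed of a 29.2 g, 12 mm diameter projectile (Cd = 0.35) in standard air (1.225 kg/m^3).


A = pi*(d/2)^2 = pi*(12/2000)^2 = 1.13097e-04 m^2
vt = sqrt(2mg/(Cd*rho*A)) = sqrt(2*0.0292*9.81/(0.35 * 1.225 * 1.13097e-04)) = 108.7 m/s

108.7 m/s


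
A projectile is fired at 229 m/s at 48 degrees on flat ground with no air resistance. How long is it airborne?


T = 2*v0*sin(theta)/g = 2*229*sin(48°)/9.81 = 34.7 s

34.7 s


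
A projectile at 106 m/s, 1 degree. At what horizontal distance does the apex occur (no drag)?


R = v0^2*sin(2*theta)/g = 106^2*sin(2*1°)/9.81 = 39.9726 m
apex_dist = R/2 = 39.9726/2 = 19.99 m

19.99 m


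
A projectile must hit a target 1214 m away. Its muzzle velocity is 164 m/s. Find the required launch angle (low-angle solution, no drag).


sin(2*theta) = R*g/v0^2 = 1214*9.81/164^2 = 0.442792, theta = arcsin(0.442792)/2 = 13.14°

13.14 degrees


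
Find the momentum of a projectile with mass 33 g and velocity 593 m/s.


p = m*v = 0.033*593 = 19.57 kg·m/s

19.57 kg·m/s


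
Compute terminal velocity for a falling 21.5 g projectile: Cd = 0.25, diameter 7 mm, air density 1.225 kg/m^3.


A = pi*(d/2)^2 = pi*(7/2000)^2 = 3.84845e-05 m^2
vt = sqrt(2mg/(Cd*rho*A)) = sqrt(2*0.0215*9.81/(0.25 * 1.225 * 3.84845e-05)) = 189.2 m/s

189.2 m/s


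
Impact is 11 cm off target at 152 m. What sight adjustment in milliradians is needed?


1 mrad subtends 1 cm per 10 m of range, so adj = error_cm / (dist_m / 10) = 11 / (152/10) = 0.7237 mrad

0.7237 mrad


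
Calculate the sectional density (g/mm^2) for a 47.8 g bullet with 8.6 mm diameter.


SD = m/d^2 = 47.8/8.6^2 = 0.6463 g/mm^2

0.6463 g/mm^2


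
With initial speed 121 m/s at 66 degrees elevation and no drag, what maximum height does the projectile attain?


H = (v0*sin(theta))^2 / (2g) = (121*sin(66°))^2 / (2*9.81) = 622.8 m

622.8 m


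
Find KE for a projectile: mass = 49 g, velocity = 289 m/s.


E = 0.5*m*v^2 = 0.5*0.049*289^2 = 2046 J

2046 J


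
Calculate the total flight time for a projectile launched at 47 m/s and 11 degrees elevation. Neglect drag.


T = 2*v0*sin(theta)/g = 2*47*sin(11°)/9.81 = 1.828 s

1.828 s


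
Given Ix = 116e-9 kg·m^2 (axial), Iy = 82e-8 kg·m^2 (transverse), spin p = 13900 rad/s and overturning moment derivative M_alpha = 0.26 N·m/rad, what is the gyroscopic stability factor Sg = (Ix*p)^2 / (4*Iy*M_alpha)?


Sg = Ix^2 * p^2 / (4 * Iy * M_alpha) = (116e-9)^2 * 13900^2 / (4 * 82e-8 * 0.26) = 3.049

3.049


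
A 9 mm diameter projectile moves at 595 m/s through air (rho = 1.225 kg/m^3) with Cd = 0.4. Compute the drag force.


A = pi*(d/2)^2 = pi*(9/2000)^2 = 6.36173e-05 m^2
Fd = 0.5*Cd*rho*A*v^2 = 0.5*0.4*1.225*6.36173e-05*595^2 = 5.518 N

5.518 N


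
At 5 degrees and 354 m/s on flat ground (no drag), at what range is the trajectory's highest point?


R = v0^2*sin(2*theta)/g = 354^2*sin(2*5°)/9.81 = 2218.24 m
apex_dist = R/2 = 2218.24/2 = 1109 m

1109 m


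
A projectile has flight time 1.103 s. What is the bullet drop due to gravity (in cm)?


drop = 0.5*g*t^2 = 0.5*9.81*1.103^2 = 5.96747 m ≈ 596.7 cm

596.7 cm


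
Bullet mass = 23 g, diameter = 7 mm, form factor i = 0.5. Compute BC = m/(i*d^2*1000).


BC = m/(i*d^2*1000) = 23/(0.5 * 7^2 * 1000) = 0.0009388

0.0009388


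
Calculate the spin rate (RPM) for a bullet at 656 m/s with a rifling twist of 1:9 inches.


twist_m = 9*0.0254 = 0.2286 m
spin = v/twist = 656/0.2286 = 2869.641 rev/s
RPM = spin*60 = 2869.641*60 ≈ 172178 RPM

172178 RPM


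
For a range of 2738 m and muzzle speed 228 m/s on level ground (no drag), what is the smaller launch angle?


sin(2*theta) = R*g/v0^2 = 2738*9.81/228^2 = 0.516693, theta = arcsin(0.516693)/2 = 15.56°

15.56 degrees


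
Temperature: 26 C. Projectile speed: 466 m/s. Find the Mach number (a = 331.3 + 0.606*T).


a = 331.3 + 0.606*(26) = 347.056 m/s
M = v/a = 466/347.056 = 1.343

1.343


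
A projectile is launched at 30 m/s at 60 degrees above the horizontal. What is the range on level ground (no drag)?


R = v0^2 * sin(2*theta) / g = 30^2 * sin(2*60°) / 9.81 = 79.45 m

79.45 m


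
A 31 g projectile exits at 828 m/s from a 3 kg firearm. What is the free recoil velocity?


v_recoil = m_p * v_p / m_gun = 0.031 * 828 / 3 = 8.556 m/s

8.556 m/s


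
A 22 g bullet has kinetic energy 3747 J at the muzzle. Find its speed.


v = sqrt(2*E/m) = sqrt(2*3747/0.022) = 583.6 m/s

583.6 m/s


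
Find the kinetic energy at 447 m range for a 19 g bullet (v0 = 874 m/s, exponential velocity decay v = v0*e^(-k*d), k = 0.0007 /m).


v = v0*exp(-k*d) = 874*exp(-0.0007*447) = 639.176 m/s
E = 0.5*m*v^2 = 0.5*0.019*639.176^2 = 3881 J

3881 J


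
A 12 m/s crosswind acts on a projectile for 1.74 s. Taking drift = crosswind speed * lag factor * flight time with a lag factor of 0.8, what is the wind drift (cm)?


drift = v_wind * lag * t = 12 * 0.8 * 1.74 = 16.704 m ≈ 1670 cm

1670 cm


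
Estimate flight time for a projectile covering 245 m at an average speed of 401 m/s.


t = d/v = 245/401 = 0.611 s

0.611 s


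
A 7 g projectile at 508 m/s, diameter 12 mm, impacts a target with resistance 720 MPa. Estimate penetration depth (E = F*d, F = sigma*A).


A = pi*(d/2)^2 = pi*(12/2)^2 = 113.097 mm^2
E = 0.5*m*v^2 = 0.5*0.007*508^2 = 903.224 J
depth = E/(sigma*A) = 903.224 J / (720 MPa * 113.097 mm^2) = 903.224/(720 * 113.097) m = 0.011092 m ≈ 11.09 mm

11.09 mm


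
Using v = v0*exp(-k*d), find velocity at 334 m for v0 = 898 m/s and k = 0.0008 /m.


v = v0*exp(-k*d) = 898*exp(-0.0008*334) = 687.4 m/s

687.4 m/s


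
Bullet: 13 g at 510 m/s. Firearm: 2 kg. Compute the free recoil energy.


v_r = m_p*v_p/m_gun = 0.013*510/2 = 3.315 m/s, E_r = 0.5*m_gun*v_r^2 = 0.5*2*3.315^2 = 10.99 J

10.99 J


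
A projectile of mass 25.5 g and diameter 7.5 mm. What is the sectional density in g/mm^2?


SD = m/d^2 = 25.5/7.5^2 = 0.4533 g/mm^2

0.4533 g/mm^2


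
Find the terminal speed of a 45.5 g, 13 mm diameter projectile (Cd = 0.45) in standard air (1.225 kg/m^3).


A = pi*(d/2)^2 = pi*(13/2000)^2 = 1.32732e-04 m^2
vt = sqrt(2mg/(Cd*rho*A)) = sqrt(2*0.0455*9.81/(0.45 * 1.225 * 1.32732e-04)) = 110.5 m/s

110.5 m/s


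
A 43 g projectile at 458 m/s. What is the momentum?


p = m*v = 0.043*458 = 19.69 kg·m/s

19.69 kg·m/s


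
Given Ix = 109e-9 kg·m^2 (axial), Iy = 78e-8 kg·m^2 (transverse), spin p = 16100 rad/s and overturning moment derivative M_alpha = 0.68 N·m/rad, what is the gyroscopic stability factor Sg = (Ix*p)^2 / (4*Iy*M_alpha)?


Sg = Ix^2 * p^2 / (4 * Iy * M_alpha) = (109e-9)^2 * 16100^2 / (4 * 78e-8 * 0.68) = 1.452

1.452


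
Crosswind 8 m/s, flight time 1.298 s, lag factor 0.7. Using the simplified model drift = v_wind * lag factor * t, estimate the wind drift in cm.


drift = v_wind * lag * t = 8 * 0.7 * 1.298 = 7.2688 m ≈ 726.9 cm

726.9 cm


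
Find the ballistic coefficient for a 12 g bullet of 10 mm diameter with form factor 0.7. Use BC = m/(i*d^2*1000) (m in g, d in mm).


BC = m/(i*d^2*1000) = 12/(0.7 * 10^2 * 1000) = 0.0001714

0.0001714


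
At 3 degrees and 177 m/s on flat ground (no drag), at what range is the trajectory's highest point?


R = v0^2*sin(2*theta)/g = 177^2*sin(2*3°)/9.81 = 333.82 m
apex_dist = R/2 = 333.82/2 = 166.9 m

166.9 m


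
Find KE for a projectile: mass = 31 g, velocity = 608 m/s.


E = 0.5*m*v^2 = 0.5*0.031*608^2 = 5730 J

5730 J


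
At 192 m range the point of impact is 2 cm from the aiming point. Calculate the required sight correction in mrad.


1 mrad subtends 1 cm per 10 m of range, so adj = error_cm / (dist_m / 10) = 2 / (192/10) = 0.1042 mrad

0.1042 mrad


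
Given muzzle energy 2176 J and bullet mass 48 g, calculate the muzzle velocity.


v = sqrt(2*E/m) = sqrt(2*2176/0.048) = 301.1 m/s

301.1 m/s


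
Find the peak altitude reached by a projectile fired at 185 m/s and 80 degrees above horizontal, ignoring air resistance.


H = (v0*sin(theta))^2 / (2g) = (185*sin(80°))^2 / (2*9.81) = 1692 m

1692 m


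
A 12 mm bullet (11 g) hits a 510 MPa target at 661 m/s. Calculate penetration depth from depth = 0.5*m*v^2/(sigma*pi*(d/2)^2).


A = pi*(d/2)^2 = pi*(12/2)^2 = 113.097 mm^2
E = 0.5*m*v^2 = 0.5*0.011*661^2 = 2403.07 J
depth = E/(sigma*A) = 2403.07 J / (510 MPa * 113.097 mm^2) = 2403.07/(510 * 113.097) m = 0.0416623 m ≈ 41.66 mm

41.66 mm


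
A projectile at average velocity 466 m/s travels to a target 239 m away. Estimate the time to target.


t = d/v = 239/466 = 0.5129 s

0.5129 s


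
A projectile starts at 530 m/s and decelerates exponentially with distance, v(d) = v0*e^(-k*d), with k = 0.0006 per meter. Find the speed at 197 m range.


v = v0*exp(-k*d) = 530*exp(-0.0006*197) = 470.9 m/s

470.9 m/s


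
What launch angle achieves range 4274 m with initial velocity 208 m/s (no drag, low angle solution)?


sin(2*theta) = R*g/v0^2 = 4274*9.81/208^2 = 0.969118, theta = arcsin(0.969118)/2 = 37.86°

37.86 degrees


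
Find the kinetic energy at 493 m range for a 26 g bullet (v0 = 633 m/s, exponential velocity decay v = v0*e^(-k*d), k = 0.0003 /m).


v = v0*exp(-k*d) = 633*exp(-0.0003*493) = 545.973 m/s
E = 0.5*m*v^2 = 0.5*0.026*545.973^2 = 3875 J

3875 J


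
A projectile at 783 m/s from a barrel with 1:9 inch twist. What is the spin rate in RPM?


twist_m = 9*0.0254 = 0.2286 m
spin = v/twist = 783/0.2286 = 3425.197 rev/s
RPM = spin*60 = 3425.197*60 ≈ 205512 RPM

205512 RPM


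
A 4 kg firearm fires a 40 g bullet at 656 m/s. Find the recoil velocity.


v_recoil = m_p * v_p / m_gun = 0.04 * 656 / 4 = 6.56 m/s

6.56 m/s
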